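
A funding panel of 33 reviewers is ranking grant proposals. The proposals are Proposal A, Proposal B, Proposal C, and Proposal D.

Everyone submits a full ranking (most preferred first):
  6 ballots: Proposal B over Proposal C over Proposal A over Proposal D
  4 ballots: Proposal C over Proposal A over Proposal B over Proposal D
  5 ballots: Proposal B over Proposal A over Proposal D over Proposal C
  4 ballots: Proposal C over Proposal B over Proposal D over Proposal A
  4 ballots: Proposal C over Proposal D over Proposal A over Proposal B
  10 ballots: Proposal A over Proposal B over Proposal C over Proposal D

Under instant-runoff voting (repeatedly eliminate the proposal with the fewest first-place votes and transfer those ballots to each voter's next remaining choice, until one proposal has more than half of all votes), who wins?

Round 1: Proposal A 10, Proposal B 11, Proposal C 12, Proposal D 0. Proposal D eliminated.
Round 2: Proposal A 10, Proposal B 11, Proposal C 12. Proposal A eliminated.
Round 3: Proposal B 21, Proposal C 12. Proposal B has a majority (≥17).

Proposal B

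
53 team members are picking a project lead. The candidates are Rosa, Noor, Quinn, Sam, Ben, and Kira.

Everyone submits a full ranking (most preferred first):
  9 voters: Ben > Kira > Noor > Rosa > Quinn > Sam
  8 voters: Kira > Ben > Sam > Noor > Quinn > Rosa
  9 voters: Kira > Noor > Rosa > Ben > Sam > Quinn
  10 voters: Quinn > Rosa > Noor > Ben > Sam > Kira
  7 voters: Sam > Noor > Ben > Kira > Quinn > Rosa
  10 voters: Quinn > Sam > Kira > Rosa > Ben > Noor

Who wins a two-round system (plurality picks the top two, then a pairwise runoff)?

Round 1 first-place votes: Rosa 0, Noor 0, Quinn 20, Sam 7, Ben 9, Kira 17. Quinn and Kira advance.
Runoff: Quinn is ranked above Kira on 20 ballots, Kira above Quinn on 33.

Kira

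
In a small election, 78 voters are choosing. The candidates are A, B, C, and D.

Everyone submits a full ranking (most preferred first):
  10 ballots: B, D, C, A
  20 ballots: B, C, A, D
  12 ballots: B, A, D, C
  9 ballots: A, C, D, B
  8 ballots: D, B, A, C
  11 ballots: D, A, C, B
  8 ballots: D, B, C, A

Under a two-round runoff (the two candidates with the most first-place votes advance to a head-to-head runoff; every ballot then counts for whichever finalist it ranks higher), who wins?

B

Round 1 first-place votes: A 9, B 42, C 0, D 27. B and D advance.
Runoff: B is ranked above D on 42 ballots, D above B on 36.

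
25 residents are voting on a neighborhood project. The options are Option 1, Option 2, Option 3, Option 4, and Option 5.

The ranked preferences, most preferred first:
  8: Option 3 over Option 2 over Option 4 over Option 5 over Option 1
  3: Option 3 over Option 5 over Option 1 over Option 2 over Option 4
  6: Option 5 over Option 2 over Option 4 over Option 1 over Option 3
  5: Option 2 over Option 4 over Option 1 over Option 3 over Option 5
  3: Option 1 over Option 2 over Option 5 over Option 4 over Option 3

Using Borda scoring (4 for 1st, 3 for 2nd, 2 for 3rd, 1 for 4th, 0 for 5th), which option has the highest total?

Option 2

Option 1: 8×0 + 3×2 + 6×1 + 5×2 + 3×4 = 34
Option 2: 8×3 + 3×1 + 6×3 + 5×4 + 3×3 = 74
Option 3: 8×4 + 3×4 + 6×0 + 5×1 + 3×0 = 49
Option 4: 8×2 + 3×0 + 6×2 + 5×3 + 3×1 = 46
Option 5: 8×1 + 3×3 + 6×4 + 5×0 + 3×2 = 47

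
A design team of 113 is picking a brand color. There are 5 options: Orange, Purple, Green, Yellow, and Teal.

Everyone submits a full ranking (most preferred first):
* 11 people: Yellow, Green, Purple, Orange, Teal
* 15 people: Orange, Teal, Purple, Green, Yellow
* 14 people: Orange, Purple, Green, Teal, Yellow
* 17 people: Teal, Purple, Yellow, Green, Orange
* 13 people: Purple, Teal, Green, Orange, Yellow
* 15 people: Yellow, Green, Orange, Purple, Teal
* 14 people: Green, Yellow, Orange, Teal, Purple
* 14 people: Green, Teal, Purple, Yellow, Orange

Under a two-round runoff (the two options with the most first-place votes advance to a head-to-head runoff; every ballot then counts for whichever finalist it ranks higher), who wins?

Round 1 first-place votes: Orange 29, Purple 13, Green 28, Yellow 26, Teal 17. Orange and Green advance.
Runoff: Orange is ranked above Green on 29 ballots, Green above Orange on 84.

Green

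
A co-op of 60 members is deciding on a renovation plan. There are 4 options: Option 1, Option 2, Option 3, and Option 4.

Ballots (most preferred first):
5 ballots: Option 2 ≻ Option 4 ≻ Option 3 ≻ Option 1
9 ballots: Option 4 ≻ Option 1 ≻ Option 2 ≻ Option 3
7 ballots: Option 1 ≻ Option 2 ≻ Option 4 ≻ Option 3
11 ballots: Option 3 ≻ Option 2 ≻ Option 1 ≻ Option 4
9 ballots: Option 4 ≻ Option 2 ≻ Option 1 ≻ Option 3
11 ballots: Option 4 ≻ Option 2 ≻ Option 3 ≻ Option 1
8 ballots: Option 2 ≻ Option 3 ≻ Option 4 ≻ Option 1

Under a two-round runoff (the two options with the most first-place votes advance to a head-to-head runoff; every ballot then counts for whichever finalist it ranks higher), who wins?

Round 1 first-place votes: Option 1 7, Option 2 13, Option 3 11, Option 4 29. Option 4 and Option 2 advance.
Runoff: Option 4 is ranked above Option 2 on 29 ballots, Option 2 above Option 4 on 31.

Option 2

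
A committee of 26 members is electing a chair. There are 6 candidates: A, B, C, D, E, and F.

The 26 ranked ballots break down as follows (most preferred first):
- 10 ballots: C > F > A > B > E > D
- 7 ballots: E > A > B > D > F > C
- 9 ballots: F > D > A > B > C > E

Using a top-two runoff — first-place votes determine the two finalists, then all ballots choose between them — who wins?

F

Round 1 first-place votes: A 0, B 0, C 10, D 0, E 7, F 9. C and F advance.
Runoff: C is ranked above F on 10 ballots, F above C on 16.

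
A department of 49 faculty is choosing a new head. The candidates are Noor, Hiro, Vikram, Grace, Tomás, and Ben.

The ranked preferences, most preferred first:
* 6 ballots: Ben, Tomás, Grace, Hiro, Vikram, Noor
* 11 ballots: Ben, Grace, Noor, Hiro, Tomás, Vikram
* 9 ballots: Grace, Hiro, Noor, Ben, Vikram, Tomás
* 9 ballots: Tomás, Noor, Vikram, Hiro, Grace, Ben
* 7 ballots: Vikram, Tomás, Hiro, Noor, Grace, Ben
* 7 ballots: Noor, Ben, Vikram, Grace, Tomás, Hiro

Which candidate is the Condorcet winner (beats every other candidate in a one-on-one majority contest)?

Grace

Grace vs Noor: 26–23
Grace vs Hiro: 33–16
Grace vs Vikram: 26–23
Grace vs Tomás: 27–22
Grace vs Ben: 25–24
Grace beats every other candidate.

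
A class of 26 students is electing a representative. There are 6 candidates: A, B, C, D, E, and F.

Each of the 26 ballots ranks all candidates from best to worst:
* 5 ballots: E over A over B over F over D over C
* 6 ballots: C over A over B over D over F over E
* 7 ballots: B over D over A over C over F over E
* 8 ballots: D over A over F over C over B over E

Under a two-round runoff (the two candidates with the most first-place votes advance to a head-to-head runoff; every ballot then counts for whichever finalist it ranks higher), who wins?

B

Round 1 first-place votes: A 0, B 7, C 6, D 8, E 5, F 0. D and B advance.
Runoff: D is ranked above B on 8 ballots, B above D on 18.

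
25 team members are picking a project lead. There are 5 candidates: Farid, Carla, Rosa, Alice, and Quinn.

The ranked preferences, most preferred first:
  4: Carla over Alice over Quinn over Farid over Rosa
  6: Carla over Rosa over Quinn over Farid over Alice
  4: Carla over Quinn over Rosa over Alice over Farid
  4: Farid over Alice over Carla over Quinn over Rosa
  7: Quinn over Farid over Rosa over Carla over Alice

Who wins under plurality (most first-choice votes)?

First-place votes: Farid 4, Carla 14, Rosa 0, Alice 0, Quinn 7.

Carla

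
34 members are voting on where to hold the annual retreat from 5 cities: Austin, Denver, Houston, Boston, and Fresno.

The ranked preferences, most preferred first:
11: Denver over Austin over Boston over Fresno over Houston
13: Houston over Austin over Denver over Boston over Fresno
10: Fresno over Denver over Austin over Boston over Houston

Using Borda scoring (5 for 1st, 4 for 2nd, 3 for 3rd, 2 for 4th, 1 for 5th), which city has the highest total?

Austin: 11×4 + 13×4 + 10×3 = 126
Denver: 11×5 + 13×3 + 10×4 = 134
Houston: 11×1 + 13×5 + 10×1 = 86
Boston: 11×3 + 13×2 + 10×2 = 79
Fresno: 11×2 + 13×1 + 10×5 = 85

Denver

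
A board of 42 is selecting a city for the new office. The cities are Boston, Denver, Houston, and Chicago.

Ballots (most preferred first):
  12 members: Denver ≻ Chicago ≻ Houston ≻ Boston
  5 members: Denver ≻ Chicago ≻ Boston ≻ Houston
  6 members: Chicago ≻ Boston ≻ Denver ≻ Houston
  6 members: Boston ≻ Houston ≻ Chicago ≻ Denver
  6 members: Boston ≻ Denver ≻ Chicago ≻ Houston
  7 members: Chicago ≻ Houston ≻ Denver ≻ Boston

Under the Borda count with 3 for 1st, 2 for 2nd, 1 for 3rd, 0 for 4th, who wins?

Boston: 12×0 + 5×1 + 6×2 + 6×3 + 6×3 + 7×0 = 53
Denver: 12×3 + 5×3 + 6×1 + 6×0 + 6×2 + 7×1 = 76
Houston: 12×1 + 5×0 + 6×0 + 6×2 + 6×0 + 7×2 = 38
Chicago: 12×2 + 5×2 + 6×3 + 6×1 + 6×1 + 7×3 = 85

Chicago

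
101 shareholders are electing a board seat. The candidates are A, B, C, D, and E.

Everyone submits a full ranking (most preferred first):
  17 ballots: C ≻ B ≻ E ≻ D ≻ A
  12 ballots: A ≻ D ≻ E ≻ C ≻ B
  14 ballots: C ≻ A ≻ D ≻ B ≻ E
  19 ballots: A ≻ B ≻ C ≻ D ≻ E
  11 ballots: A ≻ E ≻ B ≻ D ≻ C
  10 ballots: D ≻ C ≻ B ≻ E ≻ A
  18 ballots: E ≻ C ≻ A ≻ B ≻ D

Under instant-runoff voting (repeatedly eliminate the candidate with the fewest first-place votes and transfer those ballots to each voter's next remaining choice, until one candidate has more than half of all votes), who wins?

C

Round 1: A 42, B 0, C 31, D 10, E 18. B eliminated.
Round 2: A 42, C 31, D 10, E 18. D eliminated.
Round 3: A 42, C 41, E 18. E eliminated.
Round 4: A 42, C 59. C has a majority (≥51).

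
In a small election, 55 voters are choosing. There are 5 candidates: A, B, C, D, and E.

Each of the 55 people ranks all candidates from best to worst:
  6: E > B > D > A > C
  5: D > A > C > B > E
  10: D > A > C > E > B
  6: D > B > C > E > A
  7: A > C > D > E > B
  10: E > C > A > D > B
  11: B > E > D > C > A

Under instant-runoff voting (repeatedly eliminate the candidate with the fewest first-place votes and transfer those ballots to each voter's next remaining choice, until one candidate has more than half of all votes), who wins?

D

Round 1: A 7, B 11, C 0, D 21, E 16. C eliminated.
Round 2: A 7, B 11, D 21, E 16. A eliminated.
Round 3: B 11, D 28, E 16. D has a majority (≥28).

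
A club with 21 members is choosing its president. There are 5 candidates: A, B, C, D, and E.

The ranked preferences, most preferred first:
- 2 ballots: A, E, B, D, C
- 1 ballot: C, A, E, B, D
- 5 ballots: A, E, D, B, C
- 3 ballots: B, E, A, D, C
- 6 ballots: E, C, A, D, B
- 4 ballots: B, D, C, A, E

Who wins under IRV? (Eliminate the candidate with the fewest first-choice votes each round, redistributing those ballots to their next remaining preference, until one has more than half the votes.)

Round 1: A 7, B 7, C 1, D 0, E 6. D eliminated.
Round 2: A 7, B 7, C 1, E 6. C eliminated.
Round 3: A 8, B 7, E 6. E eliminated.
Round 4: A 14, B 7. A has a majority (≥11).

A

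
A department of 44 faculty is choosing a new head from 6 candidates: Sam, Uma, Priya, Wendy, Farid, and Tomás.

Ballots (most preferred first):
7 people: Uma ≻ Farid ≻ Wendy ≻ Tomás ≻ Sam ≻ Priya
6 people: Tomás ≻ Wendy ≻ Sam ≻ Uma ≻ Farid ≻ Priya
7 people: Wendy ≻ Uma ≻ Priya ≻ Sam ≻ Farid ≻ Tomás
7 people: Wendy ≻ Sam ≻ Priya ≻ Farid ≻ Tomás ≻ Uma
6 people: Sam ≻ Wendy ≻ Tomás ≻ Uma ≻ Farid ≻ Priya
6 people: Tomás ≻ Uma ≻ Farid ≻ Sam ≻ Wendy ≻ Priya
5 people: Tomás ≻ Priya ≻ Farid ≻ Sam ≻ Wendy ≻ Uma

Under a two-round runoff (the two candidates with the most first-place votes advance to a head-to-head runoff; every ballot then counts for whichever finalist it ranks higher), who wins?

Round 1 first-place votes: Sam 6, Uma 7, Priya 0, Wendy 14, Farid 0, Tomás 17. Tomás and Wendy advance.
Runoff: Tomás is ranked above Wendy on 17 ballots, Wendy above Tomás on 27.

Wendy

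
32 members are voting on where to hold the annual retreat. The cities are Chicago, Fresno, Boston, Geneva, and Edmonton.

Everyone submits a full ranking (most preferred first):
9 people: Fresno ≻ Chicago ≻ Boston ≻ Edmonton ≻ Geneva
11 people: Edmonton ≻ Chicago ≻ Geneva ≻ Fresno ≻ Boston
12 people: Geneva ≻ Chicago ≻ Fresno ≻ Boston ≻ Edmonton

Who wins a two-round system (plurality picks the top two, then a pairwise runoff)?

Edmonton

Round 1 first-place votes: Chicago 0, Fresno 9, Boston 0, Geneva 12, Edmonton 11. Geneva and Edmonton advance.
Runoff: Geneva is ranked above Edmonton on 12 ballots, Edmonton above Geneva on 20.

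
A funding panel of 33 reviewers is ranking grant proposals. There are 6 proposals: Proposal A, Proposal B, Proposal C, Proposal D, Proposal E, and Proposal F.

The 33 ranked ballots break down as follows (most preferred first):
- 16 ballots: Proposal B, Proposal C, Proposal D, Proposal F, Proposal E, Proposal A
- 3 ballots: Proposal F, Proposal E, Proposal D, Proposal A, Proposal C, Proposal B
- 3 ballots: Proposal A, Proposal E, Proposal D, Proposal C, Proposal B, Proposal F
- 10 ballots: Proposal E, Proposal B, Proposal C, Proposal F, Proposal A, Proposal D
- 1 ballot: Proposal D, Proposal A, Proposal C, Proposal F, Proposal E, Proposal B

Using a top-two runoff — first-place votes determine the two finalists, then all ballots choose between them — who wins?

Round 1 first-place votes: Proposal A 3, Proposal B 16, Proposal C 0, Proposal D 1, Proposal E 10, Proposal F 3. Proposal B and Proposal E advance.
Runoff: Proposal B is ranked above Proposal E on 16 ballots, Proposal E above Proposal B on 17.

Proposal E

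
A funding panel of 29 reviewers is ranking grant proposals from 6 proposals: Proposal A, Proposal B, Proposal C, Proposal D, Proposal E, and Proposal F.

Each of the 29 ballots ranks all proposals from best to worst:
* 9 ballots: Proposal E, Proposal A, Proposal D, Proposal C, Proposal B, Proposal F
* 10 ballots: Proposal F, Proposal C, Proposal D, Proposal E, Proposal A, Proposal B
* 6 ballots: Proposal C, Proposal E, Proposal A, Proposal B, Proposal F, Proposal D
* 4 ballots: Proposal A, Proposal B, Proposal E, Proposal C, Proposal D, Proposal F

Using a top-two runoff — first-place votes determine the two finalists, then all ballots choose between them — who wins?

Proposal E

Round 1 first-place votes: Proposal A 4, Proposal B 0, Proposal C 6, Proposal D 0, Proposal E 9, Proposal F 10. Proposal F and Proposal E advance.
Runoff: Proposal F is ranked above Proposal E on 10 ballots, Proposal E above Proposal F on 19.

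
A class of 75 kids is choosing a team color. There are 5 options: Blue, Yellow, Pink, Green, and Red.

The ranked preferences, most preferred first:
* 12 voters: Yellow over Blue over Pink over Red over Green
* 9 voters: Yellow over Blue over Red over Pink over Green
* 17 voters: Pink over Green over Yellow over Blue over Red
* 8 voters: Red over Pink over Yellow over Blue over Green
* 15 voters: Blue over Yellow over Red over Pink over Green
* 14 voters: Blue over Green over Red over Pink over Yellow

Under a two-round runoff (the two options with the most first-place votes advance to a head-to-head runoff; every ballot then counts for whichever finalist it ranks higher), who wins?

Yellow

Round 1 first-place votes: Blue 29, Yellow 21, Pink 17, Green 0, Red 8. Blue and Yellow advance.
Runoff: Blue is ranked above Yellow on 29 ballots, Yellow above Blue on 46.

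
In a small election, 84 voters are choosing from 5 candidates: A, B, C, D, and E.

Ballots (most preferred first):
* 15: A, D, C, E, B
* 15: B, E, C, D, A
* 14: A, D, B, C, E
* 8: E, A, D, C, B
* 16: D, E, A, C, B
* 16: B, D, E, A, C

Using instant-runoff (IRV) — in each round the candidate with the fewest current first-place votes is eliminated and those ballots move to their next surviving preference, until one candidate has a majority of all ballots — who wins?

A

Round 1: A 29, B 31, C 0, D 16, E 8. C eliminated.
Round 2: A 29, B 31, D 16, E 8. E eliminated.
Round 3: A 37, B 31, D 16. D eliminated.
Round 4: A 53, B 31. A has a majority (≥43).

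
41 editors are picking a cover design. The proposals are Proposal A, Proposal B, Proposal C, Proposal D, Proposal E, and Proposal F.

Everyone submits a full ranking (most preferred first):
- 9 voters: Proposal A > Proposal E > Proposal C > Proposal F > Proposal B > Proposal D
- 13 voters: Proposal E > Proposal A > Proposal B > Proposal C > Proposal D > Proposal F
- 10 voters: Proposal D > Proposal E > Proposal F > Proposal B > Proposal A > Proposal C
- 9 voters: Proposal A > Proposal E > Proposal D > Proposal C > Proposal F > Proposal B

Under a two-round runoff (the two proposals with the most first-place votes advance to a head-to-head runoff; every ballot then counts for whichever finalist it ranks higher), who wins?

Round 1 first-place votes: Proposal A 18, Proposal B 0, Proposal C 0, Proposal D 10, Proposal E 13, Proposal F 0. Proposal A and Proposal E advance.
Runoff: Proposal A is ranked above Proposal E on 18 ballots, Proposal E above Proposal A on 23.

Proposal E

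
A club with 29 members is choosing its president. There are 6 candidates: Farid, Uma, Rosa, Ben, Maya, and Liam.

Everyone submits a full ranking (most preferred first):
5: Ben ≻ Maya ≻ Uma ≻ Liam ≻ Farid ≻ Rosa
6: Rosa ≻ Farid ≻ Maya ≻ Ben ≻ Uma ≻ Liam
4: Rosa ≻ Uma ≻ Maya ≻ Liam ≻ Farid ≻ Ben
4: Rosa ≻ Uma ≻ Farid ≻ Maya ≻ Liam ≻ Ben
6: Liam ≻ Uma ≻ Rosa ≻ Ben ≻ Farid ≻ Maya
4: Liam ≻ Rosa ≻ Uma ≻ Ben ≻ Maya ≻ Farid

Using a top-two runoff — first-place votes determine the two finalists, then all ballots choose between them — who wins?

Round 1 first-place votes: Farid 0, Uma 0, Rosa 14, Ben 5, Maya 0, Liam 10. Rosa and Liam advance.
Runoff: Rosa is ranked above Liam on 14 ballots, Liam above Rosa on 15.

Liam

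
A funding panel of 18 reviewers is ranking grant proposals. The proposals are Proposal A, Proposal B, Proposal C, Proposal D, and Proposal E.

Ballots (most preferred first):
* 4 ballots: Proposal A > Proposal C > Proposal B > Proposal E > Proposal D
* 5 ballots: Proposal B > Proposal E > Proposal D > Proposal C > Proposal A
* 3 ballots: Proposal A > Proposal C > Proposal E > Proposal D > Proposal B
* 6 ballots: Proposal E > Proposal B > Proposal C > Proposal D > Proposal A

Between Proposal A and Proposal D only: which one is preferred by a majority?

Proposal D

Proposal A is ranked above Proposal D on 7 ballots; Proposal D above Proposal A on 11.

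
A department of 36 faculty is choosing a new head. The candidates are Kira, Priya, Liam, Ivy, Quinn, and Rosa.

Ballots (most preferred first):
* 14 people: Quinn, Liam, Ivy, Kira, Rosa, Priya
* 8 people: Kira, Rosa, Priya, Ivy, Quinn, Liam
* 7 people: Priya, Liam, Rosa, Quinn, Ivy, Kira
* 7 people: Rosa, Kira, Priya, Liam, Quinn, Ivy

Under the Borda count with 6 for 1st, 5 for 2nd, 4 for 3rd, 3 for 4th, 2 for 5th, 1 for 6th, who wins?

Kira: 14×3 + 8×6 + 7×1 + 7×5 = 132
Priya: 14×1 + 8×4 + 7×6 + 7×4 = 116
Liam: 14×5 + 8×1 + 7×5 + 7×3 = 134
Ivy: 14×4 + 8×3 + 7×2 + 7×1 = 101
Quinn: 14×6 + 8×2 + 7×3 + 7×2 = 135
Rosa: 14×2 + 8×5 + 7×4 + 7×6 = 138

Rosa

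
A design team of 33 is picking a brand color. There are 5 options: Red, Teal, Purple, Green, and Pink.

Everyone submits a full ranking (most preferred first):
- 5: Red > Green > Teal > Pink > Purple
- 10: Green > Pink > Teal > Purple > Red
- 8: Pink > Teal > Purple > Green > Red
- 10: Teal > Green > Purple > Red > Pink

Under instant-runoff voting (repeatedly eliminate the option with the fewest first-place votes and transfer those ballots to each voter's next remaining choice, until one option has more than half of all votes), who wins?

Teal

Round 1: Red 5, Teal 10, Purple 0, Green 10, Pink 8. Purple eliminated.
Round 2: Red 5, Teal 10, Green 10, Pink 8. Red eliminated.
Round 3: Teal 10, Green 15, Pink 8. Pink eliminated.
Round 4: Teal 18, Green 15. Teal has a majority (≥17).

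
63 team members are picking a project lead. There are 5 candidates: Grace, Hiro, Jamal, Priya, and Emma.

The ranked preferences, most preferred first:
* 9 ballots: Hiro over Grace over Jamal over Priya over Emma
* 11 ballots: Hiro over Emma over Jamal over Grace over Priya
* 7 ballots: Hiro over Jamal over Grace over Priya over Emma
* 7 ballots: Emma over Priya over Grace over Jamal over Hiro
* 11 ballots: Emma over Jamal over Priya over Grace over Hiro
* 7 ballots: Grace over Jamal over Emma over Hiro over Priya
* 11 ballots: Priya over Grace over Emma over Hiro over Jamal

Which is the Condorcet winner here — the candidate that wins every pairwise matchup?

Grace vs Hiro: 36–27
Grace vs Jamal: 34–29
Grace vs Priya: 34–29
Grace vs Emma: 34–29
Grace beats every other candidate.

Grace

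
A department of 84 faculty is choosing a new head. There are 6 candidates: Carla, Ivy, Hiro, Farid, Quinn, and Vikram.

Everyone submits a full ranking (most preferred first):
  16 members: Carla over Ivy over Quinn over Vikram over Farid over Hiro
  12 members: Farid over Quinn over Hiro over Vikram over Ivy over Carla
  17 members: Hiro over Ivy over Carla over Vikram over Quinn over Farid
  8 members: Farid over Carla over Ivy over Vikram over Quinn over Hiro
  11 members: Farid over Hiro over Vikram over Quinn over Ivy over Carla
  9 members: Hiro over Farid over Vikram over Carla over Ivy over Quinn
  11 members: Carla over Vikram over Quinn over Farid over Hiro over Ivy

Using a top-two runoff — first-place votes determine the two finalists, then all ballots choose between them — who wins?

Round 1 first-place votes: Carla 27, Ivy 0, Hiro 26, Farid 31, Quinn 0, Vikram 0. Farid and Carla advance.
Runoff: Farid is ranked above Carla on 40 ballots, Carla above Farid on 44.

Carla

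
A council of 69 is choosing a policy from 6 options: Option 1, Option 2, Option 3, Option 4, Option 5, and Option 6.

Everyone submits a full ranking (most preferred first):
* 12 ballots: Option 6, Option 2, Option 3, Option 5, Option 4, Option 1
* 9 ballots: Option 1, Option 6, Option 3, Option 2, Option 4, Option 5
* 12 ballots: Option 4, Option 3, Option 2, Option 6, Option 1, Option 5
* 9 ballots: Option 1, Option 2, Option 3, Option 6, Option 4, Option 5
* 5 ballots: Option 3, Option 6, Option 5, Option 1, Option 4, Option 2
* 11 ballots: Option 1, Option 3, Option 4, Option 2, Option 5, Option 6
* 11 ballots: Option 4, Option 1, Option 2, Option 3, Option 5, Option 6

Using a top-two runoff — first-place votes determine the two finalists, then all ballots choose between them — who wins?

Round 1 first-place votes: Option 1 29, Option 2 0, Option 3 5, Option 4 23, Option 5 0, Option 6 12. Option 1 and Option 4 advance.
Runoff: Option 1 is ranked above Option 4 on 34 ballots, Option 4 above Option 1 on 35.

Option 4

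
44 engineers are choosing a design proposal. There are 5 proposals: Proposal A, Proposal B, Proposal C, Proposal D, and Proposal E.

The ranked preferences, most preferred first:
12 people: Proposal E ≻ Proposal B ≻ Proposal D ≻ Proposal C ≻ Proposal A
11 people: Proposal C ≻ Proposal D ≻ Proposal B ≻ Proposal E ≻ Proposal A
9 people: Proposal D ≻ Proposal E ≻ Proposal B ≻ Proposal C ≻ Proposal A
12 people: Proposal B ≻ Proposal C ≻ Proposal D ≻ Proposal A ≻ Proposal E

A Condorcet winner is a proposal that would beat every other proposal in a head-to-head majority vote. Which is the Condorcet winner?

Proposal B

Proposal B vs Proposal A: 44–0
Proposal B vs Proposal C: 33–11
Proposal B vs Proposal D: 24–20
Proposal B vs Proposal E: 23–21
Proposal B beats every other proposal.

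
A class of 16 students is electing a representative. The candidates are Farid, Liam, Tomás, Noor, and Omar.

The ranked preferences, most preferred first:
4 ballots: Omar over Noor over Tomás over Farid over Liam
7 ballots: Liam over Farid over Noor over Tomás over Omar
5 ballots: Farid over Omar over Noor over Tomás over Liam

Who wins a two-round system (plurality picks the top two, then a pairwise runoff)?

Round 1 first-place votes: Farid 5, Liam 7, Tomás 0, Noor 0, Omar 4. Liam and Farid advance.
Runoff: Liam is ranked above Farid on 7 ballots, Farid above Liam on 9.

Farid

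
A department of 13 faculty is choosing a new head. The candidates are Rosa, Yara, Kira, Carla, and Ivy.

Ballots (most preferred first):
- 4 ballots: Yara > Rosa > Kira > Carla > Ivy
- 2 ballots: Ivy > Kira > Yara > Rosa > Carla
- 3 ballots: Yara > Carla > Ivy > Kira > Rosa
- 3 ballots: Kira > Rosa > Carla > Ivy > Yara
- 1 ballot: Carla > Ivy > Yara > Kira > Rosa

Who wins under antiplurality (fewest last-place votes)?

Last-place votes: Rosa 4, Yara 3, Kira 0, Carla 2, Ivy 4.

Kira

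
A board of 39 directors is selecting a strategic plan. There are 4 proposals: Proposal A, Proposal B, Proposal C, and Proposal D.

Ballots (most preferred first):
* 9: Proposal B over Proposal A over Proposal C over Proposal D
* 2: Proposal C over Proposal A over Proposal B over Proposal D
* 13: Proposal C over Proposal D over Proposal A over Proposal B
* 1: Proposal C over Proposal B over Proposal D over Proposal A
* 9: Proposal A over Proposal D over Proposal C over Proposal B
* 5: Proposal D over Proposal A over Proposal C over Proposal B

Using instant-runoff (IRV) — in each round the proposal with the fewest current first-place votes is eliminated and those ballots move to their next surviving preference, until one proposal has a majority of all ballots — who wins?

Round 1: Proposal A 9, Proposal B 9, Proposal C 16, Proposal D 5. Proposal D eliminated.
Round 2: Proposal A 14, Proposal B 9, Proposal C 16. Proposal B eliminated.
Round 3: Proposal A 23, Proposal C 16. Proposal A has a majority (≥20).

Proposal A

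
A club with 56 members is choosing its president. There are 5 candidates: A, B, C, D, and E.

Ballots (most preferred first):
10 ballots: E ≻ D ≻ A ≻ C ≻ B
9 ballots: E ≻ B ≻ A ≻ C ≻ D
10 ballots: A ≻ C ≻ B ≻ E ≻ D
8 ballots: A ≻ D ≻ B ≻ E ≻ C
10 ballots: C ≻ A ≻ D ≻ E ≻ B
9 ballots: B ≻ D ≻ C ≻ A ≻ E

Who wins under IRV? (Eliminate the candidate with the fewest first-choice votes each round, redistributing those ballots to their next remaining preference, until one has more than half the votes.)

C

Round 1: A 18, B 9, C 10, D 0, E 19. D eliminated.
Round 2: A 18, B 9, C 10, E 19. B eliminated.
Round 3: A 18, C 19, E 19. A eliminated.
Round 4: C 29, E 27. C has a majority (≥29).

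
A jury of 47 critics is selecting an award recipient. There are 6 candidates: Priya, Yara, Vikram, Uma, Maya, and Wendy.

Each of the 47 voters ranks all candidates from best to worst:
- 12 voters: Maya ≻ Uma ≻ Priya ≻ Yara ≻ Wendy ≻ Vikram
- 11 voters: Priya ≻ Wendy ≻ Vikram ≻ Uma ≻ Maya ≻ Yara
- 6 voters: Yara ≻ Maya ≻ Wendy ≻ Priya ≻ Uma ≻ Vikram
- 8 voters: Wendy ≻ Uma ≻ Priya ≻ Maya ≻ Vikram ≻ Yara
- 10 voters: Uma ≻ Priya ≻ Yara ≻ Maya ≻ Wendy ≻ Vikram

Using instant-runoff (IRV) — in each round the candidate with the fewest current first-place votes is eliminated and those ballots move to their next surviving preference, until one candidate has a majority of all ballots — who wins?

Round 1: Priya 11, Yara 6, Vikram 0, Uma 10, Maya 12, Wendy 8. Vikram eliminated.
Round 2: Priya 11, Yara 6, Uma 10, Maya 12, Wendy 8. Yara eliminated.
Round 3: Priya 11, Uma 10, Maya 18, Wendy 8. Wendy eliminated.
Round 4: Priya 11, Uma 18, Maya 18. Priya eliminated.
Round 5: Uma 29, Maya 18. Uma has a majority (≥24).

Uma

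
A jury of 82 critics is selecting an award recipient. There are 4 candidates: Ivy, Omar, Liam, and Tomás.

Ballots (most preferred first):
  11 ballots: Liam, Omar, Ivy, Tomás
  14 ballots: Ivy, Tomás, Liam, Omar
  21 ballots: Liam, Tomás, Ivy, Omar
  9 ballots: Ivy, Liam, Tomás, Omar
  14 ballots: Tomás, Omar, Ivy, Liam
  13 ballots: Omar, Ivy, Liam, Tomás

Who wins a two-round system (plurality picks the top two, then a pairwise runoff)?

Round 1 first-place votes: Ivy 23, Omar 13, Liam 32, Tomás 14. Liam and Ivy advance.
Runoff: Liam is ranked above Ivy on 32 ballots, Ivy above Liam on 50.

Ivy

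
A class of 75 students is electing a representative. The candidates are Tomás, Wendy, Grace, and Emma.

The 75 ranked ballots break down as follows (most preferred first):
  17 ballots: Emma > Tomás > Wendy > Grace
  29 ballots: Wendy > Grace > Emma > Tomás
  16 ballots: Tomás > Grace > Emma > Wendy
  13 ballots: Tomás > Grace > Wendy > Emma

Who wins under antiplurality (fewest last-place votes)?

Emma

Last-place votes: Tomás 29, Wendy 16, Grace 17, Emma 13.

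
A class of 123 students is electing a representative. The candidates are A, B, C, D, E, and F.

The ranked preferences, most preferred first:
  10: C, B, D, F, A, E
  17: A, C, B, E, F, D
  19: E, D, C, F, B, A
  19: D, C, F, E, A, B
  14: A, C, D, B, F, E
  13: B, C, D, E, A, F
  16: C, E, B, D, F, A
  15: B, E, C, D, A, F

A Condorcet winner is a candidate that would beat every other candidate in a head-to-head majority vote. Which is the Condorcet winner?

C vs A: 92–31
C vs B: 95–28
C vs D: 85–38
C vs E: 89–34
C vs F: 123–0
C beats every other candidate.

C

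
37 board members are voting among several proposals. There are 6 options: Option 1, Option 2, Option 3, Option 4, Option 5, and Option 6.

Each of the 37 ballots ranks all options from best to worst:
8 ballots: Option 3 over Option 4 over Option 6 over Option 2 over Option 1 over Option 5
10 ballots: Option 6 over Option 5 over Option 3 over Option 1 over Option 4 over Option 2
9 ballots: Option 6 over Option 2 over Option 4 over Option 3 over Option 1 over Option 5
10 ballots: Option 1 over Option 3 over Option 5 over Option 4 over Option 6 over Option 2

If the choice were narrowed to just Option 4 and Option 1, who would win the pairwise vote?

Option 4 is ranked above Option 1 on 17 ballots; Option 1 above Option 4 on 20.

Option 1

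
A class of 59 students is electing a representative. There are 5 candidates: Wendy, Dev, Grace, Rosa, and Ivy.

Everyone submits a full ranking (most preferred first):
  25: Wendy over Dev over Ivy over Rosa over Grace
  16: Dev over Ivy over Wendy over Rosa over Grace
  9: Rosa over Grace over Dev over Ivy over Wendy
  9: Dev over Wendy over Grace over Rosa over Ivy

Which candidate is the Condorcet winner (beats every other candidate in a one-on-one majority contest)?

Dev

Dev vs Wendy: 34–25
Dev vs Grace: 50–9
Dev vs Rosa: 50–9
Dev vs Ivy: 59–0
Dev beats every other candidate.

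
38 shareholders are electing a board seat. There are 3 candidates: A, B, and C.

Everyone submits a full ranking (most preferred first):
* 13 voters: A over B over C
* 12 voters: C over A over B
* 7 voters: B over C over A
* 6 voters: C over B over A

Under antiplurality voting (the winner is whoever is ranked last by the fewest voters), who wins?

Last-place votes: A 13, B 12, C 13.

B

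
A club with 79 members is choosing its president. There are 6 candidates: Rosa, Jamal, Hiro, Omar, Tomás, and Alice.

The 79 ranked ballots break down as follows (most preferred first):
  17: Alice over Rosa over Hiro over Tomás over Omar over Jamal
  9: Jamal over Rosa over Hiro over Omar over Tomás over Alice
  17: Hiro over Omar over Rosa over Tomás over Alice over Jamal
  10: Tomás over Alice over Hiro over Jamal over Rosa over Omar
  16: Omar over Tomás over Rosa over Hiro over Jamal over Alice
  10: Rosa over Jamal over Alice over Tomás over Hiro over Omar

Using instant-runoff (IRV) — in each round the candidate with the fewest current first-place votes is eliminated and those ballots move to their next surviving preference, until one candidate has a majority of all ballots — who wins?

Round 1: Rosa 10, Jamal 9, Hiro 17, Omar 16, Tomás 10, Alice 17. Jamal eliminated.
Round 2: Rosa 19, Hiro 17, Omar 16, Tomás 10, Alice 17. Tomás eliminated.
Round 3: Rosa 19, Hiro 17, Omar 16, Alice 27. Omar eliminated.
Round 4: Rosa 35, Hiro 17, Alice 27. Hiro eliminated.
Round 5: Rosa 52, Alice 27. Rosa has a majority (≥40).

Rosa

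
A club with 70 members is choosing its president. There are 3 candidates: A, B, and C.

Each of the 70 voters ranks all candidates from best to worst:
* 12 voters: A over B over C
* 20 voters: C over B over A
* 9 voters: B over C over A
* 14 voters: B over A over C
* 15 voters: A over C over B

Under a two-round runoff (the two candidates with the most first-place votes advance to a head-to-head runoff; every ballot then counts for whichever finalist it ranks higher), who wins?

Round 1 first-place votes: A 27, B 23, C 20. A and B advance.
Runoff: A is ranked above B on 27 ballots, B above A on 43.

B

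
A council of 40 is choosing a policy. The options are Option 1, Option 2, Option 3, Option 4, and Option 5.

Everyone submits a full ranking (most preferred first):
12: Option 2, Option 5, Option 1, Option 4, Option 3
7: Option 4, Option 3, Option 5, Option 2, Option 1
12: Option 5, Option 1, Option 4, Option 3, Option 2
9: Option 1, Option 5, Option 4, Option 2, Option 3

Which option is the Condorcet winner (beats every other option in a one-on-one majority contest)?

Option 5

Option 5 vs Option 1: 31–9
Option 5 vs Option 2: 28–12
Option 5 vs Option 3: 33–7
Option 5 vs Option 4: 33–7
Option 5 beats every other option.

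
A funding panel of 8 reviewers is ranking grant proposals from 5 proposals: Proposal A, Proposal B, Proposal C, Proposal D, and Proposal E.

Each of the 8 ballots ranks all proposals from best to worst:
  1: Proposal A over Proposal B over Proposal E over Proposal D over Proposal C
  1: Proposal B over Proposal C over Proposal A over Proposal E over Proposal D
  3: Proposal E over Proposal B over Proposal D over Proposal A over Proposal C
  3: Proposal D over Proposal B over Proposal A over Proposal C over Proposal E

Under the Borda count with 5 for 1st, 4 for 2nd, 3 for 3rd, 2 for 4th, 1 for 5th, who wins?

Proposal A: 1×5 + 1×3 + 3×2 + 3×3 = 23
Proposal B: 1×4 + 1×5 + 3×4 + 3×4 = 33
Proposal C: 1×1 + 1×4 + 3×1 + 3×2 = 14
Proposal D: 1×2 + 1×1 + 3×3 + 3×5 = 27
Proposal E: 1×3 + 1×2 + 3×5 + 3×1 = 23

Proposal B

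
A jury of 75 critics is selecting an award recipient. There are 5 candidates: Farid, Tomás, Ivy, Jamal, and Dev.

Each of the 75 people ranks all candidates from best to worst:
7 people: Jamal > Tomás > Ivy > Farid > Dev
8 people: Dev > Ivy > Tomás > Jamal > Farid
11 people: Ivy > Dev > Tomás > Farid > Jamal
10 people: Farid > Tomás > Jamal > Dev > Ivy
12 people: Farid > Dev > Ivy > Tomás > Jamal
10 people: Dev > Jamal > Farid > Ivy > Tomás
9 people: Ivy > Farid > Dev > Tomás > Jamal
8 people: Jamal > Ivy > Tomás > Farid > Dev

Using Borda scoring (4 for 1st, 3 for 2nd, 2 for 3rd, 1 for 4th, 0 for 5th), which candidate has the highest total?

Ivy

Farid: 7×1 + 8×0 + 11×1 + 10×4 + 12×4 + 10×2 + 9×3 + 8×1 = 161
Tomás: 7×3 + 8×2 + 11×2 + 10×3 + 12×1 + 10×0 + 9×1 + 8×2 = 126
Ivy: 7×2 + 8×3 + 11×4 + 10×0 + 12×2 + 10×1 + 9×4 + 8×3 = 176
Jamal: 7×4 + 8×1 + 11×0 + 10×2 + 12×0 + 10×3 + 9×0 + 8×4 = 118
Dev: 7×0 + 8×4 + 11×3 + 10×1 + 12×3 + 10×4 + 9×2 + 8×0 = 169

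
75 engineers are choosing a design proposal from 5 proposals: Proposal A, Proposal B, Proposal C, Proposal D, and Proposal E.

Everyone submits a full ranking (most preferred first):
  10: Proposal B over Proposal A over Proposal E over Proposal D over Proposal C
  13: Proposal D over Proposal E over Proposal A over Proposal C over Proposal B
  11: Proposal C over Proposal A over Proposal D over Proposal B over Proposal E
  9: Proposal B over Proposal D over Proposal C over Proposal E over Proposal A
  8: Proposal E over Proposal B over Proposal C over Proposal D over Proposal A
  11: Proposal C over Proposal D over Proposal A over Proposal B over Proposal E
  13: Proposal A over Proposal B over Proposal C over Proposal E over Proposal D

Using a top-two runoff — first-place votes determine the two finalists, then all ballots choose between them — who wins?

Round 1 first-place votes: Proposal A 13, Proposal B 19, Proposal C 22, Proposal D 13, Proposal E 8. Proposal C and Proposal B advance.
Runoff: Proposal C is ranked above Proposal B on 35 ballots, Proposal B above Proposal C on 40.

Proposal B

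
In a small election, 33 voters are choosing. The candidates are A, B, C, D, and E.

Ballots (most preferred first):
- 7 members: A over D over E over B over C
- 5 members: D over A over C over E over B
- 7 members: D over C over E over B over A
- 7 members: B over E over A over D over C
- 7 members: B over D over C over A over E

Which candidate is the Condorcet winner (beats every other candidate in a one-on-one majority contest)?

D vs A: 19–14
D vs B: 19–14
D vs C: 33–0
D vs E: 26–7
D beats every other candidate.

D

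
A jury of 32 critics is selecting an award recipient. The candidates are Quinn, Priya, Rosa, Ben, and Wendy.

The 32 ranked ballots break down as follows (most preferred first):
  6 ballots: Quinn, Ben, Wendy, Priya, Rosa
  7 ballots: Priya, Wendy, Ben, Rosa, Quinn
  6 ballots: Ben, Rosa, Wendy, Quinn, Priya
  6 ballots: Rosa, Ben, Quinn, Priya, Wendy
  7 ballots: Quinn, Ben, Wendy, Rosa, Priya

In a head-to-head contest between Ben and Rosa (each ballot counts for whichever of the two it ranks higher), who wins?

Ben

Ben is ranked above Rosa on 26 ballots; Rosa above Ben on 6.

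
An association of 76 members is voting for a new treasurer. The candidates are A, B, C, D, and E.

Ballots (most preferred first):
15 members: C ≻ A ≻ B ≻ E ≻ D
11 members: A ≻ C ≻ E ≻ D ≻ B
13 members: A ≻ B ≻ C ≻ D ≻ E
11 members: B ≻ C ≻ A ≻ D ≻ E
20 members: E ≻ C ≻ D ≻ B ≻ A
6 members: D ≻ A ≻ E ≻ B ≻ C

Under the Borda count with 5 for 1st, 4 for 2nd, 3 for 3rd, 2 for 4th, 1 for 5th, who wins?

C

A: 15×4 + 11×5 + 13×5 + 11×3 + 20×1 + 6×4 = 257
B: 15×3 + 11×1 + 13×4 + 11×5 + 20×2 + 6×2 = 215
C: 15×5 + 11×4 + 13×3 + 11×4 + 20×4 + 6×1 = 288
D: 15×1 + 11×2 + 13×2 + 11×2 + 20×3 + 6×5 = 175
E: 15×2 + 11×3 + 13×1 + 11×1 + 20×5 + 6×3 = 205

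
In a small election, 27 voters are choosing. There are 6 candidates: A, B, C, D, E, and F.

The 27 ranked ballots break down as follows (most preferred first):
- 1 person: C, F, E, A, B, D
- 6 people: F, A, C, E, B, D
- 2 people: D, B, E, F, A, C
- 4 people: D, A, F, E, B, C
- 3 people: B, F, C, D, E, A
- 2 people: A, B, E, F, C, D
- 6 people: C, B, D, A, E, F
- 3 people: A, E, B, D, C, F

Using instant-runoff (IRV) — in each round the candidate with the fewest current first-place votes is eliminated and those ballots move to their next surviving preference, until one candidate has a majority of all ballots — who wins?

Round 1: A 5, B 3, C 7, D 6, E 0, F 6. E eliminated.
Round 2: A 5, B 3, C 7, D 6, F 6. B eliminated.
Round 3: A 5, C 7, D 6, F 9. A eliminated.
Round 4: C 7, D 9, F 11. C eliminated.
Round 5: D 15, F 12. D has a majority (≥14).

D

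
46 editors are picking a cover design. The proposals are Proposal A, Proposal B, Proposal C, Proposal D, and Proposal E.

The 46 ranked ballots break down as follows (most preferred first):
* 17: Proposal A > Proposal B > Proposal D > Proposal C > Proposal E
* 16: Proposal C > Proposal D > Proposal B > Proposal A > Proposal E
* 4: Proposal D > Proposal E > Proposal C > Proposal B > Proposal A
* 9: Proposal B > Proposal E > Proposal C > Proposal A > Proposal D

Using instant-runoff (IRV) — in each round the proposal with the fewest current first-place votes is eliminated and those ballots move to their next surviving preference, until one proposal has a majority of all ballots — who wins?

Round 1: Proposal A 17, Proposal B 9, Proposal C 16, Proposal D 4, Proposal E 0. Proposal E eliminated.
Round 2: Proposal A 17, Proposal B 9, Proposal C 16, Proposal D 4. Proposal D eliminated.
Round 3: Proposal A 17, Proposal B 9, Proposal C 20. Proposal B eliminated.
Round 4: Proposal A 17, Proposal C 29. Proposal C has a majority (≥24).

Proposal C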